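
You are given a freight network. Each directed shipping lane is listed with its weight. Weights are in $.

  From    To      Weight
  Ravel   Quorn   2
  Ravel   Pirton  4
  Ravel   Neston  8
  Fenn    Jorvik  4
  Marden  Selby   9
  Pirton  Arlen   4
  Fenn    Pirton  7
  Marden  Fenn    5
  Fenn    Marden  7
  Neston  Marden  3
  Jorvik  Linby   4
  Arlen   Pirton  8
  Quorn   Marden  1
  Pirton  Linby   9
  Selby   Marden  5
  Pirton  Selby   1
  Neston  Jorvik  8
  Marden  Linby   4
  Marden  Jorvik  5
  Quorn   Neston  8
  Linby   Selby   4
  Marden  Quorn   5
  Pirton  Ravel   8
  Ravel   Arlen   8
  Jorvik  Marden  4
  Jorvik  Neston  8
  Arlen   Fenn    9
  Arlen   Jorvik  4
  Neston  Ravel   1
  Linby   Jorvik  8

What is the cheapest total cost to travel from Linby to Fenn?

$14

Enumerating some paths:
Linby → Selby → Marden → Fenn: 4+5+5 = 14
Linby → Jorvik → Marden → Fenn: 8+4+5 = 17
Cheapest is Linby → Selby → Marden → Fenn at $14.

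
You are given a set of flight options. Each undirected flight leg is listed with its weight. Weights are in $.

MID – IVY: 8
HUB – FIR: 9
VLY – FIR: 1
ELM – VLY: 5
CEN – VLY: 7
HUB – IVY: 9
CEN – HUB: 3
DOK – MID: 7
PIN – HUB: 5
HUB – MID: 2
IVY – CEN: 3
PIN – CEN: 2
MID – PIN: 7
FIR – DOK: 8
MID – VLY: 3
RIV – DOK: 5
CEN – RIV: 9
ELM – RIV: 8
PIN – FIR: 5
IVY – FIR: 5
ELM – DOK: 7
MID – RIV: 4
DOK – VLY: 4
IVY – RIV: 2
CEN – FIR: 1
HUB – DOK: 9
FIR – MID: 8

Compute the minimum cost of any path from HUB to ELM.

Shortest distances from HUB:
HUB: 0
MID: 2  (via HUB)
CEN: 3  (via HUB)
FIR: 4  (via CEN)
PIN: 5  (via HUB)
VLY: 5  (via MID)
IVY: 6  (via CEN)
RIV: 6  (via MID)
DOK: 9  (via HUB)
ELM: 10  (via VLY)
Shortest route: HUB–MID–VLY–ELM = $10.

$10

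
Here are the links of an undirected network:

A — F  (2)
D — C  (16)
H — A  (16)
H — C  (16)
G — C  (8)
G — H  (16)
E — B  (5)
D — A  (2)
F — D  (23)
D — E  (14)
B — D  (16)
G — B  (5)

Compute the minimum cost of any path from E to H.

26

Shortest distances from E:
E: 0
B: 5  (via E)
G: 10  (via B)
D: 14  (via E)
A: 16  (via D)
C: 18  (via G)
F: 18  (via A)
H: 26  (via G)
Shortest route: E–B–G–H = 26.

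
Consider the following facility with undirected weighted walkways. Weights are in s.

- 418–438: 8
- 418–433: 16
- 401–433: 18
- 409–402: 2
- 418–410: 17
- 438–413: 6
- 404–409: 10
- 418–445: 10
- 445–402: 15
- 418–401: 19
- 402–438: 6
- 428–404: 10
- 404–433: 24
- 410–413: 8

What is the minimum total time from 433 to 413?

30 s

Running Dijkstra from 433:
433: 0
418: 16  (via 433)
401: 18  (via 433)
404: 24  (via 433)
438: 24  (via 418)
445: 26  (via 418)
402: 30  (via 438)
413: 30  (via 438)
Shortest route: 433–418–438–413 = 30 s.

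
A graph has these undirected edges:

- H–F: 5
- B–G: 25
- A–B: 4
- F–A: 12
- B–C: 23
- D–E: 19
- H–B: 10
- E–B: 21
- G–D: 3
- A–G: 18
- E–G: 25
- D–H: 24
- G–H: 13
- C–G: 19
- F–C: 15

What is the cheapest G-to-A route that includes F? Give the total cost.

Shortest G→F: G–H–F = 18
Best F to A: F–A costing 12
Total via F: 18 + 12 = 30.

30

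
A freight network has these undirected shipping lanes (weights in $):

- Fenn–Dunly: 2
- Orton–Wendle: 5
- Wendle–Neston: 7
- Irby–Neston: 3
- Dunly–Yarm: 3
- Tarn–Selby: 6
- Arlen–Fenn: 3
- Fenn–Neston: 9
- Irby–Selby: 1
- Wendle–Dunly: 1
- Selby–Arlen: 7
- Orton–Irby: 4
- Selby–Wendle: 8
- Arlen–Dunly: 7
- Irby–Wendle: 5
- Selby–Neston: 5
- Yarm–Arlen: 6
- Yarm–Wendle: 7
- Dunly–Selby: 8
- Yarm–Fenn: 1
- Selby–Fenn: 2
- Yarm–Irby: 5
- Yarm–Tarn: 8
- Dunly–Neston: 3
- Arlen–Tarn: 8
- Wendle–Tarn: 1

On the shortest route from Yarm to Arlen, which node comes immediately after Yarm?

Candidate routes:
Yarm–Arlen: 6 = 6
Yarm–Fenn–Arlen: 1+3 = 4
The minimum is $4 via Yarm–Fenn–Arlen.
So from Yarm the first move is to Fenn.

Fenn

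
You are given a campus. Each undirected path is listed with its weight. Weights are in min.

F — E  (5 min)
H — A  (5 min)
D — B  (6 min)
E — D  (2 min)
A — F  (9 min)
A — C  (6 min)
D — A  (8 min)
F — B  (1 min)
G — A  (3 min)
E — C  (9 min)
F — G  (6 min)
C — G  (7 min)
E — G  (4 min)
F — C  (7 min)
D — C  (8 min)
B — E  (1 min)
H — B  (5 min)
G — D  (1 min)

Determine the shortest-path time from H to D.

8 min

Enumerating some paths:
H - B - E - G - D: 5+1+4+1 = 11
H - B - E - D: 5+1+2 = 8
H - A - G - D: 5+3+1 = 9
H - B - D: 5+6 = 11
Cheapest is H - B - E - D at 8 min.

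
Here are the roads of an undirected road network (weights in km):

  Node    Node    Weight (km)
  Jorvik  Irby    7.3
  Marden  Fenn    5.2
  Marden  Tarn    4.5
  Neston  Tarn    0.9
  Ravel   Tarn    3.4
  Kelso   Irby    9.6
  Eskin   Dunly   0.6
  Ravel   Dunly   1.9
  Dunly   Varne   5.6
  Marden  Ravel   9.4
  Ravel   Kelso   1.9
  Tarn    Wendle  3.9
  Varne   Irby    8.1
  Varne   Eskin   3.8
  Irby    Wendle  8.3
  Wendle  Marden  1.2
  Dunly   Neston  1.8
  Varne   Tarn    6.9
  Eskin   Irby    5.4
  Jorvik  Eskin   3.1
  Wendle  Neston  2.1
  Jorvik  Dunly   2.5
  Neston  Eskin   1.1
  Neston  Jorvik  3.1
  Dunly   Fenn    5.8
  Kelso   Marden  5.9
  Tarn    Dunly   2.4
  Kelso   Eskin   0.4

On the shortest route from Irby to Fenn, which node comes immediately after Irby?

Eskin

Candidate routes:
Irby → Eskin → Neston → Dunly → Fenn: 5.4+1.1+1.8+5.8 = 14.1
Irby → Eskin → Dunly → Fenn: 5.4+0.6+5.8 = 11.8
The minimum is 11.8 km via Irby → Eskin → Dunly → Fenn.
So from Irby the first move is to Eskin.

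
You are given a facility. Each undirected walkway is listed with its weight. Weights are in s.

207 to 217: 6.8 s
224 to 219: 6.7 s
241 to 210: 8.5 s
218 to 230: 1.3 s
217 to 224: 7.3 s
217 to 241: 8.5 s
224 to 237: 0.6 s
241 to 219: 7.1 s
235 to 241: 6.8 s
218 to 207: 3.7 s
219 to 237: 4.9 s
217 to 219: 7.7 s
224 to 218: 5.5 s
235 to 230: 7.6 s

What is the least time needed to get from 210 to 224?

Enumerating some paths:
210 - 241 - 219 - 224: 8.5+7.1+6.7 = 22.3
210 - 241 - 217 - 224: 8.5+8.5+7.3 = 24.3
210 - 241 - 219 - 237 - 224: 8.5+7.1+4.9+0.6 = 21.1
Cheapest is 210 - 241 - 219 - 237 - 224 at 21.1 s.

21.1 s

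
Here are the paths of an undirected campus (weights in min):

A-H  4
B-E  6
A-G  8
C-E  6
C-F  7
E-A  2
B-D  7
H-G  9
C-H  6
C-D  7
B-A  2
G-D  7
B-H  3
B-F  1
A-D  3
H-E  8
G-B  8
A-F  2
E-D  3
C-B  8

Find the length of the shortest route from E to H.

Enumerating some paths:
E → A → H: 2+4 = 6
E → A → B → H: 2+2+3 = 7
Cheapest is E → A → H at 6 min.

6 min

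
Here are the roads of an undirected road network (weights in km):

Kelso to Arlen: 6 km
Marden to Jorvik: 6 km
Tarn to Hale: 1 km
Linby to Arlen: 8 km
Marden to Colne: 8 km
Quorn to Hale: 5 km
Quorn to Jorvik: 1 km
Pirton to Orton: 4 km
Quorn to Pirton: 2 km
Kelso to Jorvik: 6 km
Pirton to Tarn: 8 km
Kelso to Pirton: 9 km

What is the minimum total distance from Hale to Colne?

20 km

Candidate routes:
Hale - Quorn - Jorvik - Marden - Colne: 5+1+6+8 = 20
Hale - Tarn - Pirton - Quorn - Jorvik - Marden - Colne: 1+8+2+1+6+8 = 26
Cheapest is Hale - Quorn - Jorvik - Marden - Colne at 20 km.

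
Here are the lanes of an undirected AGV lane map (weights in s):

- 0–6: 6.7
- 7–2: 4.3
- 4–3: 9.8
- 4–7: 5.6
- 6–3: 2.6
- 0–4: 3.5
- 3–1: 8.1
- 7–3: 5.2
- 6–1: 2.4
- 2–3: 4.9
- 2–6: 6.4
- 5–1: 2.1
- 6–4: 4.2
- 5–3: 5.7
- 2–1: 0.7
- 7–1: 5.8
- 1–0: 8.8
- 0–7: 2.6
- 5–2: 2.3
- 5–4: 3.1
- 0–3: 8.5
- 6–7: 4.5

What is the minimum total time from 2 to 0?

6.9 s

Enumerating some paths:
2 - 1 - 7 - 0: 0.7+5.8+2.6 = 9.1
2 - 5 - 4 - 0: 2.3+3.1+3.5 = 8.9
2 - 7 - 0: 4.3+2.6 = 6.9
The minimum is 6.9 s via 2 - 7 - 0.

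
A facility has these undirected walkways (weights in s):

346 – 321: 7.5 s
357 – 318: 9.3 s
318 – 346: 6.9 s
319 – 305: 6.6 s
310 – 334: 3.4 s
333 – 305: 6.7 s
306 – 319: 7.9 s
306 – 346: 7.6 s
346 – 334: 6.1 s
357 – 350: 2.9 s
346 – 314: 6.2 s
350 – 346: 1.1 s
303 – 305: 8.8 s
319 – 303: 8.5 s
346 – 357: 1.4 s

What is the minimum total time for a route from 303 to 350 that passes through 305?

Shortest 303→305: 303–305 = 8.8
Best 305 to 350: 305–319–306–346–350 costing 23.2
Total via 305: 8.8 + 23.2 = 32 s.

32 s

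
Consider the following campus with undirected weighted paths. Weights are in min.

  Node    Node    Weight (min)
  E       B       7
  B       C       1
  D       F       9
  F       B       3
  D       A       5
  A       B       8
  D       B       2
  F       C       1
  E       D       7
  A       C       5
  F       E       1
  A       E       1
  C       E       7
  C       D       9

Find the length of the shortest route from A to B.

Running Dijkstra from A:
A: 0
E: 1  (via A)
F: 2  (via E)
C: 3  (via F)
B: 4  (via C)
Shortest route: A → E → F → C → B = 4 min.

4 min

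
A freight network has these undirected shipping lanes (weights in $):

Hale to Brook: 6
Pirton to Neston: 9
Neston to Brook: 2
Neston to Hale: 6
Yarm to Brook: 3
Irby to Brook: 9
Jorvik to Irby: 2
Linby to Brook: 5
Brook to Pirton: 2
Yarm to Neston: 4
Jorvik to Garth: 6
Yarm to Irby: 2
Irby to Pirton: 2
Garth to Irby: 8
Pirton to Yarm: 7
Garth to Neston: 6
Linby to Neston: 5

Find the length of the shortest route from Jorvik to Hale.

$12

Running Dijkstra from Jorvik:
Jorvik: 0
Irby: 2  (via Jorvik)
Yarm: 4  (via Irby)
Pirton: 4  (via Irby)
Brook: 6  (via Pirton)
Garth: 6  (via Jorvik)
Neston: 8  (via Yarm)
Linby: 11  (via Brook)
Hale: 12  (via Brook)
Shortest route: Jorvik–Irby–Pirton–Brook–Hale = $12.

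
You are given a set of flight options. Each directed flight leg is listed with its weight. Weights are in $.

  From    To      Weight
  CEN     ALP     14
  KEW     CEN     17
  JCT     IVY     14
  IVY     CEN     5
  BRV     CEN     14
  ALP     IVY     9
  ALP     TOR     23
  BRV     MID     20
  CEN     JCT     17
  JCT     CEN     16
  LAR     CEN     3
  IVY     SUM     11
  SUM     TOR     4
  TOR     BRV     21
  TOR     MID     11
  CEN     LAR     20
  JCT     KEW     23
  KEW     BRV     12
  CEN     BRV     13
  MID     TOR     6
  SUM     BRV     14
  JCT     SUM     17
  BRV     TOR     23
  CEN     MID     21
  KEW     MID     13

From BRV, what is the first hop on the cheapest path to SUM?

Enumerating some paths:
BRV - CEN - JCT - SUM: 14+17+17 = 48
BRV - CEN - JCT - IVY - SUM: 14+17+14+11 = 56
The minimum is $48 via BRV - CEN - JCT - SUM.
So from BRV the first move is to CEN.

CEN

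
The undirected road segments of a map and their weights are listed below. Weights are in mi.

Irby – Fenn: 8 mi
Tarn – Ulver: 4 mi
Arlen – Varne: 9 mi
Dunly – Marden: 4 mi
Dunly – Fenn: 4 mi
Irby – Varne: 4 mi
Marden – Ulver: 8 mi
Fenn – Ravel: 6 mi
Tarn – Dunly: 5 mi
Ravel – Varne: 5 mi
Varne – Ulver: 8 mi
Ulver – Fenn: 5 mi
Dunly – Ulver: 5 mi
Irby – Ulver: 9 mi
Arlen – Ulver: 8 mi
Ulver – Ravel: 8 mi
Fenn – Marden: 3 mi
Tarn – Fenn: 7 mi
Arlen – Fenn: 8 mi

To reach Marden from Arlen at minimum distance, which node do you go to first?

Enumerating some paths:
Arlen → Ulver → Fenn → Marden: 8+5+3 = 16
Arlen → Fenn → Marden: 8+3 = 11
Arlen → Fenn → Dunly → Marden: 8+4+4 = 16
Cheapest is Arlen → Fenn → Marden at 11 mi.
So from Arlen the first move is to Fenn.

Fenn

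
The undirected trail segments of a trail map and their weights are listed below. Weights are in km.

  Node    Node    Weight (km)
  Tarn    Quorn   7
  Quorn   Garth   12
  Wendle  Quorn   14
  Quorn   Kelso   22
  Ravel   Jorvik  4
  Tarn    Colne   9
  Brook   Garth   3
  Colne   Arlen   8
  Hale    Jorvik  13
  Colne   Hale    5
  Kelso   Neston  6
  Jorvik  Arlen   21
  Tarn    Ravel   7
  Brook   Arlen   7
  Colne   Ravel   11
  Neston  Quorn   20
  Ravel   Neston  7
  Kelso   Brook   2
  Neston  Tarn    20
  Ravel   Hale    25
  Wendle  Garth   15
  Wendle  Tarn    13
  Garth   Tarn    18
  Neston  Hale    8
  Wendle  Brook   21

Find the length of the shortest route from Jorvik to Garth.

Compare a few routes:
Jorvik–Ravel–Tarn–Quorn–Garth: 4+7+7+12 = 30
Jorvik–Ravel–Neston–Kelso–Brook–Garth: 4+7+6+2+3 = 22
Jorvik–Ravel–Tarn–Garth: 4+7+18 = 29
The minimum is 22 km via Jorvik–Ravel–Neston–Kelso–Brook–Garth.

22 km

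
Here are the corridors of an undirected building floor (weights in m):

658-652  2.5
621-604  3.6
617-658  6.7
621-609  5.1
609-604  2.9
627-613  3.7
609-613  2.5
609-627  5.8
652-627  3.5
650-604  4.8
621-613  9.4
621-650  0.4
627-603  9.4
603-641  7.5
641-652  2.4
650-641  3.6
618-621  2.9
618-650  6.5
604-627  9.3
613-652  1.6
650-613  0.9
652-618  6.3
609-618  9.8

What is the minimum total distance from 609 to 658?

Compare a few routes:
609 - 627 - 652 - 658: 5.8+3.5+2.5 = 11.8
609 - 621 - 650 - 613 - 652 - 658: 5.1+0.4+0.9+1.6+2.5 = 10.5
609 - 613 - 652 - 658: 2.5+1.6+2.5 = 6.6
609 - 613 - 650 - 641 - 652 - 658: 2.5+0.9+3.6+2.4+2.5 = 11.9
Cheapest is 609 - 613 - 652 - 658 at 6.6 m.

6.6 m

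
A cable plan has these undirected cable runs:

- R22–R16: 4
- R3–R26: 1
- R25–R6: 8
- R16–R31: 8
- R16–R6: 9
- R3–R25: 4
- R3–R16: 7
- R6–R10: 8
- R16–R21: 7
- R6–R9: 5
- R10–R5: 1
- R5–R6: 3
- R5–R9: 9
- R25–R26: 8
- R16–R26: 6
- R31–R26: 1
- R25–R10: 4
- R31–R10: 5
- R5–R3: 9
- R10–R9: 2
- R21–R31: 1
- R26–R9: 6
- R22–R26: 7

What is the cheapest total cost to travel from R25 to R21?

7

Candidate routes:
R25–R10–R31–R21: 4+5+1 = 10
R25–R3–R26–R31–R21: 4+1+1+1 = 7
R25–R26–R31–R21: 8+1+1 = 10
The minimum is 7 via R25–R3–R26–R31–R21.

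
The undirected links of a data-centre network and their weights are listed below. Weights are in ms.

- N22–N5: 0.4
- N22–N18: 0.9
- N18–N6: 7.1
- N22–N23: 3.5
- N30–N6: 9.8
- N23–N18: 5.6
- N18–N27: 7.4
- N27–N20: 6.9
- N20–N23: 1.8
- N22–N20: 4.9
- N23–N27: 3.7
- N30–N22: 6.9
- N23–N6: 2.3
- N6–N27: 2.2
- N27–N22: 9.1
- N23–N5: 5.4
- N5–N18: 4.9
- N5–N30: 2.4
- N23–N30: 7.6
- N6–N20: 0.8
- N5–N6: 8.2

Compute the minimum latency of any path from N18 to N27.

7.4 ms

Running Dijkstra from N18:
N18: 0
N22: 0.9  (via N18)
N5: 1.3  (via N22)
N30: 3.7  (via N5)
N23: 4.4  (via N22)
N20: 5.8  (via N22)
N6: 6.6  (via N20)
N27: 7.4  (via N18)
Shortest route: N18 → N27 = 7.4 ms.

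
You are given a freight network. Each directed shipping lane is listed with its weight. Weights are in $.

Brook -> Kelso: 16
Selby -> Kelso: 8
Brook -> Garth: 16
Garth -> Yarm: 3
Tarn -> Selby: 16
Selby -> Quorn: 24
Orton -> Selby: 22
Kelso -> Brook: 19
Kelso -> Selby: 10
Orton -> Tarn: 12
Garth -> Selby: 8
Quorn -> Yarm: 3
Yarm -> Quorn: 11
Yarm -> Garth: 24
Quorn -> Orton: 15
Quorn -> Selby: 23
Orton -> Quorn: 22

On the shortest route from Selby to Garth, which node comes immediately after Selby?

Kelso

Candidate routes:
Selby - Quorn - Yarm - Garth: 24+3+24 = 51
Selby - Kelso - Brook - Garth: 8+19+16 = 43
The minimum is $43 via Selby - Kelso - Brook - Garth.
So from Selby the first move is to Kelso.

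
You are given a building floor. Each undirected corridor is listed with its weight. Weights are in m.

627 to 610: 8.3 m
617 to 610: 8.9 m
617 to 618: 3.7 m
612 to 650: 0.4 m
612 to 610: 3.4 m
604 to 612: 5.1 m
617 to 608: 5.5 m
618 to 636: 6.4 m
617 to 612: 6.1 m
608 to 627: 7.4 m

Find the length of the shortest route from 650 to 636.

16.6 m

Shortest distances from 650:
650: 0
612: 0.4  (via 650)
610: 3.8  (via 612)
604: 5.5  (via 612)
617: 6.5  (via 612)
618: 10.2  (via 617)
608: 12  (via 617)
627: 12.1  (via 610)
636: 16.6  (via 618)
Shortest route: 650 → 612 → 617 → 618 → 636 = 16.6 m.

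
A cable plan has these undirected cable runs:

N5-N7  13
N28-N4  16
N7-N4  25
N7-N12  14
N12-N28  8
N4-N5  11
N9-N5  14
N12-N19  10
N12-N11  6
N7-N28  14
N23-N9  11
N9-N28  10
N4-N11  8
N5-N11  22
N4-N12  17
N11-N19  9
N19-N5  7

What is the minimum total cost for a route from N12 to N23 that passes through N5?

42

Shortest N12→N5: N12 → N19 → N5 = 17
Best N5 to N23: N5 → N9 → N23 costing 25
Total via N5: 17 + 25 = 42.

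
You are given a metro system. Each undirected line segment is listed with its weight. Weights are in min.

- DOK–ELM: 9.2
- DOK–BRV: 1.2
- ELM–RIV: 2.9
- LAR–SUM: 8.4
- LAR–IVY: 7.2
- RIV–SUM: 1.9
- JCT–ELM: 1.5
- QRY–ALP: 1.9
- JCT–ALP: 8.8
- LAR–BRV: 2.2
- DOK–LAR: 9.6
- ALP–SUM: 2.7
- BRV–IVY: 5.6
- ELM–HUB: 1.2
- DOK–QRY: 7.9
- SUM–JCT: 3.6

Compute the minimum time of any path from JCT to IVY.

Shortest distances from JCT:
JCT: 0
ELM: 1.5  (via JCT)
HUB: 2.7  (via ELM)
SUM: 3.6  (via JCT)
RIV: 4.4  (via ELM)
ALP: 6.3  (via SUM)
QRY: 8.2  (via ALP)
DOK: 10.7  (via ELM)
BRV: 11.9  (via DOK)
LAR: 12  (via SUM)
IVY: 17.5  (via BRV)
Shortest route: JCT–ELM–DOK–BRV–IVY = 17.5 min.

17.5 min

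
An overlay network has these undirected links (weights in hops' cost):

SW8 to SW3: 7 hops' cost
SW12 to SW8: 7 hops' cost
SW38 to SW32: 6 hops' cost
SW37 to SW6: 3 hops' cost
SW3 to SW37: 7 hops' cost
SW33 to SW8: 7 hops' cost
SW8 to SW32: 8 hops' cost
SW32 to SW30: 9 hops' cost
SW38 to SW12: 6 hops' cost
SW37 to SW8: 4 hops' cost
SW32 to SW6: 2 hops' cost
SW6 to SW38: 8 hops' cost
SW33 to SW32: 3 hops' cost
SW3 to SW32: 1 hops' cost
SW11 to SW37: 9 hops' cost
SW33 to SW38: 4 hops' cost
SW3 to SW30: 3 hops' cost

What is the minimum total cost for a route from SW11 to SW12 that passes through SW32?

26 hops' cost

Shortest SW11→SW32: SW11–SW37–SW6–SW32 = 14
Best SW32 to SW12: SW32–SW38–SW12 costing 12
Total via SW32: 14 + 12 = 26 hops' cost.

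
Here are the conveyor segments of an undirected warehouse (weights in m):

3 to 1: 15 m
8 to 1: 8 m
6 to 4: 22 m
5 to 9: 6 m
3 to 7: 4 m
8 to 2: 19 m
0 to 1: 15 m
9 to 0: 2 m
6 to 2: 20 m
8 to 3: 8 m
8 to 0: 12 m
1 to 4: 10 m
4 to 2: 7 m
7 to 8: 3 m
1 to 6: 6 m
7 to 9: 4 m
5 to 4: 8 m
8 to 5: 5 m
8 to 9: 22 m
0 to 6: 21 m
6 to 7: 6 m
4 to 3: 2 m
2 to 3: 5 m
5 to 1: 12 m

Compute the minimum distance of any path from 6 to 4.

Settle nodes by increasing distance from 6:
6: 0
1: 6  (via 6)
7: 6  (via 6)
8: 9  (via 7)
3: 10  (via 7)
9: 10  (via 7)
0: 12  (via 9)
4: 12  (via 3)
Shortest route: 6 → 7 → 3 → 4 = 12 m.

12 m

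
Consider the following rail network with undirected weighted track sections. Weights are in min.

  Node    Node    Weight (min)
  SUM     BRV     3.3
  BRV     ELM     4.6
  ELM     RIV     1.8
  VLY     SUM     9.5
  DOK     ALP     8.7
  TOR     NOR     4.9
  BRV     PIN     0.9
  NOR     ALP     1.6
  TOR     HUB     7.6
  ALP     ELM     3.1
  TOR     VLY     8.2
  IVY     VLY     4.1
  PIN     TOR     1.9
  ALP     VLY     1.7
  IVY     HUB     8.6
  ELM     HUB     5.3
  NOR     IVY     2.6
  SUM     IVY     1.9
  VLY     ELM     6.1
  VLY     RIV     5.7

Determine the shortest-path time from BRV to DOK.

Settle nodes by increasing distance from BRV:
BRV: 0
PIN: 0.9  (via BRV)
TOR: 2.8  (via PIN)
SUM: 3.3  (via BRV)
ELM: 4.6  (via BRV)
IVY: 5.2  (via SUM)
RIV: 6.4  (via ELM)
NOR: 7.7  (via TOR)
ALP: 7.7  (via ELM)
VLY: 9.3  (via IVY)
HUB: 9.9  (via ELM)
DOK: 16.4  (via ALP)
Shortest route: BRV–ELM–ALP–DOK = 16.4 min.

16.4 min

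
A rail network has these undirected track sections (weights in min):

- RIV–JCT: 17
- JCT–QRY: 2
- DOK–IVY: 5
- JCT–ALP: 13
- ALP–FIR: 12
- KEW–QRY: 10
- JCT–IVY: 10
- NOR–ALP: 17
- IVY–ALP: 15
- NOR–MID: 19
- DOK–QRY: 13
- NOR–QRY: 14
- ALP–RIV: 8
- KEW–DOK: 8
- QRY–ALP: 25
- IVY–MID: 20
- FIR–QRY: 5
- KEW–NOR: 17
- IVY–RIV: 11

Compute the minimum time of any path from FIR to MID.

Settle nodes by increasing distance from FIR:
FIR: 0
QRY: 5  (via FIR)
JCT: 7  (via QRY)
ALP: 12  (via FIR)
KEW: 15  (via QRY)
IVY: 17  (via JCT)
DOK: 18  (via QRY)
NOR: 19  (via QRY)
RIV: 20  (via ALP)
MID: 37  (via IVY)
Shortest route: FIR → QRY → JCT → IVY → MID = 37 min.

37 min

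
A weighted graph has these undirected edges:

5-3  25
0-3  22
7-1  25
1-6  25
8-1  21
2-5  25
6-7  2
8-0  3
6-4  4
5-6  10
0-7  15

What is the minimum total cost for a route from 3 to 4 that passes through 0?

43

Best 3 to 0: 3–0 costing 22
Best 0 to 4: 0–7–6–4 costing 21
Total via 0: 22 + 21 = 43.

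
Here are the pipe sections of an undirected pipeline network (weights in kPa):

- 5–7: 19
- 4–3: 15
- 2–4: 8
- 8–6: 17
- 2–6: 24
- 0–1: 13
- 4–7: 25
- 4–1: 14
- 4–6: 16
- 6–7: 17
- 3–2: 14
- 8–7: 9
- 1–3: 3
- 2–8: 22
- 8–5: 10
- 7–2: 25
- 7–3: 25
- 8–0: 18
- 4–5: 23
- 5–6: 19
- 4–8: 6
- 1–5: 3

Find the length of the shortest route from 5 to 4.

Settle nodes by increasing distance from 5:
5: 0
1: 3  (via 5)
3: 6  (via 1)
8: 10  (via 5)
0: 16  (via 1)
4: 16  (via 8)
Shortest route: 5–8–4 = 16 kPa.

16 kPa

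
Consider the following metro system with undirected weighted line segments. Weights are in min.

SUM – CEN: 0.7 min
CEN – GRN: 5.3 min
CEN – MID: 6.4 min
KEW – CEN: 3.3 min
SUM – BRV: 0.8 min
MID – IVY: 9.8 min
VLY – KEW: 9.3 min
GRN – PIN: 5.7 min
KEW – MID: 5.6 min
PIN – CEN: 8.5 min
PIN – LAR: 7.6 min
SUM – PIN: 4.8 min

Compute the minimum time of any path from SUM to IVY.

16.9 min

Candidate routes:
SUM → PIN → CEN → MID → IVY: 4.8+8.5+6.4+9.8 = 29.5
SUM → PIN → GRN → CEN → MID → IVY: 4.8+5.7+5.3+6.4+9.8 = 32
SUM → CEN → KEW → MID → IVY: 0.7+3.3+5.6+9.8 = 19.4
SUM → CEN → MID → IVY: 0.7+6.4+9.8 = 16.9
The minimum is 16.9 min via SUM → CEN → MID → IVY.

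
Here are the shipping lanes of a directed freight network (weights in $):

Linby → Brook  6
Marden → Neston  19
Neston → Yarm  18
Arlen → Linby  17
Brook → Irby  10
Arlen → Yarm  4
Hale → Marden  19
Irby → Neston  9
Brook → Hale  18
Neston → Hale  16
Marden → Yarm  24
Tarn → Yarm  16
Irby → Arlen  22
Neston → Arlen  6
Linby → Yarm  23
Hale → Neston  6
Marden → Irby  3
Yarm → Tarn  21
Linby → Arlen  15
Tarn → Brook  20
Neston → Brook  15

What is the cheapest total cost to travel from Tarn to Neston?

$39

Settle nodes by increasing distance from Tarn:
Tarn: 0
Yarm: 16  (via Tarn)
Brook: 20  (via Tarn)
Irby: 30  (via Brook)
Hale: 38  (via Brook)
Neston: 39  (via Irby)
Shortest route: Tarn → Brook → Irby → Neston = $39.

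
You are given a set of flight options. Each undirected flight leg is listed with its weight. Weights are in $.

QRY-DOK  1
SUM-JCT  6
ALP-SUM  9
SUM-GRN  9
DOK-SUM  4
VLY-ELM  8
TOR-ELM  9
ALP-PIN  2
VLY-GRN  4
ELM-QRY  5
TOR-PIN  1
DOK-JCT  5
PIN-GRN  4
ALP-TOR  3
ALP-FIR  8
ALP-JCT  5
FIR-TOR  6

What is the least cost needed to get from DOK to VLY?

Shortest distances from DOK:
DOK: 0
QRY: 1  (via DOK)
SUM: 4  (via DOK)
JCT: 5  (via DOK)
ELM: 6  (via QRY)
ALP: 10  (via JCT)
PIN: 12  (via ALP)
GRN: 13  (via SUM)
TOR: 13  (via ALP)
VLY: 14  (via ELM)
Shortest route: DOK → QRY → ELM → VLY = $14.

$14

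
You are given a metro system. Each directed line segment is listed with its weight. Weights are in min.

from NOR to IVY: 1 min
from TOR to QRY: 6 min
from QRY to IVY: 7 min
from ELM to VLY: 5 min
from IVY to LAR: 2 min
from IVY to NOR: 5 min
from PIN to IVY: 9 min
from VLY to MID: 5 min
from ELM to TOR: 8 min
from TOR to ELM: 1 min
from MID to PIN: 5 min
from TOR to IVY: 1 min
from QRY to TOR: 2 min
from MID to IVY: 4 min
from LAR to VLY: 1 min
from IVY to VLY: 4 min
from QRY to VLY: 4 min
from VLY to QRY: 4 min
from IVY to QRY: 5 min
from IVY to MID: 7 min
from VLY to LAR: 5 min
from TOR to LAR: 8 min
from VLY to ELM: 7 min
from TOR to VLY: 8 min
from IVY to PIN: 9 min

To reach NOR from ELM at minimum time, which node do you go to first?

TOR

Candidate routes:
ELM–TOR–IVY–NOR: 8+1+5 = 14
ELM–VLY–QRY–IVY–NOR: 5+4+7+5 = 21
ELM–VLY–QRY–TOR–IVY–NOR: 5+4+2+1+5 = 17
ELM–VLY–MID–IVY–NOR: 5+5+4+5 = 19
Cheapest is ELM–TOR–IVY–NOR at 14 min.
So from ELM the first move is to TOR.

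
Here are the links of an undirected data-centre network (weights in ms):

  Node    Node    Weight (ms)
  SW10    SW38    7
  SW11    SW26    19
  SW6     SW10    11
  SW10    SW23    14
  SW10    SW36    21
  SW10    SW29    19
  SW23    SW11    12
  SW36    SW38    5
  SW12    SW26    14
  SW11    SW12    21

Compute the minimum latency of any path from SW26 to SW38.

Running Dijkstra from SW26:
SW26: 0
SW12: 14  (via SW26)
SW11: 19  (via SW26)
SW23: 31  (via SW11)
SW10: 45  (via SW23)
SW38: 52  (via SW10)
Shortest route: SW26–SW11–SW23–SW10–SW38 = 52 ms.

52 ms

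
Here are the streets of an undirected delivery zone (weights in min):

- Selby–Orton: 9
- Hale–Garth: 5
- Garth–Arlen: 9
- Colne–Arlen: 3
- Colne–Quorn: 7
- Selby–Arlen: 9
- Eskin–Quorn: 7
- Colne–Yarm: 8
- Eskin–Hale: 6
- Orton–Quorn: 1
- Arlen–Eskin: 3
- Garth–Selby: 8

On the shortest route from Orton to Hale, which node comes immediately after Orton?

Enumerating some paths:
Orton → Quorn → Eskin → Hale: 1+7+6 = 14
Orton → Selby → Garth → Hale: 9+8+5 = 22
Orton → Quorn → Colne → Arlen → Eskin → Hale: 1+7+3+3+6 = 20
Cheapest is Orton → Quorn → Eskin → Hale at 14 min.
So from Orton the first move is to Quorn.

Quorn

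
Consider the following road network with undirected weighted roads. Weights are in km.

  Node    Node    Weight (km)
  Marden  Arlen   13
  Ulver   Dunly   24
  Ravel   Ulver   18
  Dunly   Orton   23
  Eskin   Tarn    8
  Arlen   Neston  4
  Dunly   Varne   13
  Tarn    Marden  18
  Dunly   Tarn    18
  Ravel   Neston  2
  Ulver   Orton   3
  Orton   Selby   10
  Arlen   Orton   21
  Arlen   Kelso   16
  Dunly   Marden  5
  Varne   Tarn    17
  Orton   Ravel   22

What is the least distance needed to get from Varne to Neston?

Settle nodes by increasing distance from Varne:
Varne: 0
Dunly: 13  (via Varne)
Tarn: 17  (via Varne)
Marden: 18  (via Dunly)
Eskin: 25  (via Tarn)
Arlen: 31  (via Marden)
Neston: 35  (via Arlen)
Shortest route: Varne–Dunly–Marden–Arlen–Neston = 35 km.

35 km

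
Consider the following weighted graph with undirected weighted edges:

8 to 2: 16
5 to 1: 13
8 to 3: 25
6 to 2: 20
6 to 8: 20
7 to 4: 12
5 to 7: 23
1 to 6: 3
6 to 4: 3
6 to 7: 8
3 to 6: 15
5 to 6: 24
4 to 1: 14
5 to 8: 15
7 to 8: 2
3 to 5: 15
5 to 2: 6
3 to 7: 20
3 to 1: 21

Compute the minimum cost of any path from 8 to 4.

13

Compare a few routes:
8 → 7 → 4: 2+12 = 14
8 → 6 → 4: 20+3 = 23
8 → 7 → 6 → 1 → 4: 2+8+3+14 = 27
8 → 7 → 6 → 4: 2+8+3 = 13
The minimum is 13 via 8 → 7 → 6 → 4.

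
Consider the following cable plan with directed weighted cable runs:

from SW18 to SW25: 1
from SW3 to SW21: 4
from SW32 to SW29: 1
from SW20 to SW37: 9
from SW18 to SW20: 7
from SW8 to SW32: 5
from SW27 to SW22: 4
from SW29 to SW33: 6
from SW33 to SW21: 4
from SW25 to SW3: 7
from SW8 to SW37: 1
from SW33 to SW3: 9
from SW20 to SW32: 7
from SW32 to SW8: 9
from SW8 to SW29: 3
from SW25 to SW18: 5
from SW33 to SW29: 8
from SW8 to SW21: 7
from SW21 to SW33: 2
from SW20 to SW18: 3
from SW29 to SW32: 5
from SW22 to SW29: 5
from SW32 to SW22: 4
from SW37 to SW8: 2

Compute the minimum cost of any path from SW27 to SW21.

19

Candidate routes:
SW27 → SW22 → SW29 → SW32 → SW8 → SW21: 4+5+5+9+7 = 30
SW27 → SW22 → SW29 → SW33 → SW21: 4+5+6+4 = 19
SW27 → SW22 → SW29 → SW33 → SW3 → SW21: 4+5+6+9+4 = 28
The minimum is 19 via SW27 → SW22 → SW29 → SW33 → SW21.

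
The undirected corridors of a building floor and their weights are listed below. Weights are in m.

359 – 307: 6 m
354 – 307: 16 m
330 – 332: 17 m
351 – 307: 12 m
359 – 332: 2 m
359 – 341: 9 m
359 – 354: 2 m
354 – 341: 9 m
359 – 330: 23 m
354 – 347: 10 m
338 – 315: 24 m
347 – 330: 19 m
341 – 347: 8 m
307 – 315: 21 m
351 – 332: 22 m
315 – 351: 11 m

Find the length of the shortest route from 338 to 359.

Candidate routes:
338–315–351–307–359: 24+11+12+6 = 53
338–315–307–354–359: 24+21+16+2 = 63
338–315–351–332–359: 24+11+22+2 = 59
338–315–307–359: 24+21+6 = 51
Cheapest is 338–315–307–359 at 51 m.

51 m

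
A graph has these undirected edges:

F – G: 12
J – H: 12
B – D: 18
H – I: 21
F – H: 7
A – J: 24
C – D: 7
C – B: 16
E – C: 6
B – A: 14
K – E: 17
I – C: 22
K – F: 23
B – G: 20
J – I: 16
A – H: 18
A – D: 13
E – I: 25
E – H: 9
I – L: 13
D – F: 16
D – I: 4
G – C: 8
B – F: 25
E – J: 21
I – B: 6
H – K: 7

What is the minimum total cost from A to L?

Enumerating some paths:
A - B - I - L: 14+6+13 = 33
A - D - B - I - L: 13+18+6+13 = 50
A - D - I - L: 13+4+13 = 30
A - B - D - I - L: 14+18+4+13 = 49
The minimum is 30 via A - D - I - L.

30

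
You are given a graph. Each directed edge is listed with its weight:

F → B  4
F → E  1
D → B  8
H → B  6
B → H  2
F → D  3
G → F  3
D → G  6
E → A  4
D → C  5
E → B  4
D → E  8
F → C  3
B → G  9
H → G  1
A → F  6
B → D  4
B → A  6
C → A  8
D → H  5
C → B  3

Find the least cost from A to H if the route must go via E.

Shortest A→E: A → F → E = 7
Shortest E→H: E → B → H = 6
Total via E: 7 + 6 = 13.

13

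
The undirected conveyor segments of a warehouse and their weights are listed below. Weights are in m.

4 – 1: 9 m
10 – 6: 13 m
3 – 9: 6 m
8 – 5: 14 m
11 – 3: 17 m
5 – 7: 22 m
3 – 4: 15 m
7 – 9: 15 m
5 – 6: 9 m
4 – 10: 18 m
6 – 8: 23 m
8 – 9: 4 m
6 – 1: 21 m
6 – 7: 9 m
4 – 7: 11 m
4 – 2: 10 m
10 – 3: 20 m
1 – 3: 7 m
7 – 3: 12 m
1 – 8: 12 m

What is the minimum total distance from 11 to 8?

27 m

Settle nodes by increasing distance from 11:
11: 0
3: 17  (via 11)
9: 23  (via 3)
1: 24  (via 3)
8: 27  (via 9)
Shortest route: 11 → 3 → 9 → 8 = 27 m.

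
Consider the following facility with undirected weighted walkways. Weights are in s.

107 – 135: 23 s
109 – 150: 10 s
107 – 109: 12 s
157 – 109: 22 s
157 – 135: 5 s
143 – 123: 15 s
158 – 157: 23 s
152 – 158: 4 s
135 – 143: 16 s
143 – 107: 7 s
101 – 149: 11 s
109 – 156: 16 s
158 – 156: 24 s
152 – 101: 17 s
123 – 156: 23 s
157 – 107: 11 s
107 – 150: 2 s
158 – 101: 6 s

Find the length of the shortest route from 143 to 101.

47 s

Settle nodes by increasing distance from 143:
143: 0
107: 7  (via 143)
150: 9  (via 107)
123: 15  (via 143)
135: 16  (via 143)
157: 18  (via 107)
109: 19  (via 107)
156: 35  (via 109)
158: 41  (via 157)
152: 45  (via 158)
101: 47  (via 158)
Shortest route: 143–107–157–158–101 = 47 s.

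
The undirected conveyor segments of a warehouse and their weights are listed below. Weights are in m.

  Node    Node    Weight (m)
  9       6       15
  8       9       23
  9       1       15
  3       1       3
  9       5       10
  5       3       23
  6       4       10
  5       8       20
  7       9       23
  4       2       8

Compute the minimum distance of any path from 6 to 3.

33 m

Enumerating some paths:
6 - 9 - 8 - 5 - 3: 15+23+20+23 = 81
6 - 9 - 5 - 3: 15+10+23 = 48
6 - 9 - 1 - 3: 15+15+3 = 33
The minimum is 33 m via 6 - 9 - 1 - 3.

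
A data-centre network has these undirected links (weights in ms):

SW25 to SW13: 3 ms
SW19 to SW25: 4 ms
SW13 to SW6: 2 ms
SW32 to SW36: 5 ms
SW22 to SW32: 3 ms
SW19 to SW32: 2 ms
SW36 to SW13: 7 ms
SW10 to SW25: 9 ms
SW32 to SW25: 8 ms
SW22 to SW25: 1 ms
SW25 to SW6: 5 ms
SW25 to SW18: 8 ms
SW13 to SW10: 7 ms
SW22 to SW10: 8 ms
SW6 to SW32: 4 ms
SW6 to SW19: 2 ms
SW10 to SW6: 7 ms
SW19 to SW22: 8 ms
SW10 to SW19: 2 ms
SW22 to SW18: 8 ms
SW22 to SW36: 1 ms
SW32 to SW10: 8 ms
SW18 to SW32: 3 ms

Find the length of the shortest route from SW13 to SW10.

6 ms

Enumerating some paths:
SW13 - SW6 - SW19 - SW10: 2+2+2 = 6
SW13 - SW10: 7 = 7
SW13 - SW6 - SW10: 2+7 = 9
The minimum is 6 ms via SW13 - SW6 - SW19 - SW10.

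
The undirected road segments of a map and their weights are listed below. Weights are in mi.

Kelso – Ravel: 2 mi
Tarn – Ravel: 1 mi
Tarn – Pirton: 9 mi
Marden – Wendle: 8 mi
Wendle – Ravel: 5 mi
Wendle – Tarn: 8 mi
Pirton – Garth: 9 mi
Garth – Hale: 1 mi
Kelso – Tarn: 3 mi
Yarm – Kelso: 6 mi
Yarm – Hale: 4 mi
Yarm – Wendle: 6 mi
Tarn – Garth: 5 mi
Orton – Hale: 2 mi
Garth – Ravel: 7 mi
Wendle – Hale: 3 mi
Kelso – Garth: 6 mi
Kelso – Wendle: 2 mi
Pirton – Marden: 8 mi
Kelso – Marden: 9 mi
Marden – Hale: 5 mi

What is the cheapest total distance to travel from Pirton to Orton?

12 mi

Enumerating some paths:
Pirton → Garth → Hale → Orton: 9+1+2 = 12
Pirton → Tarn → Garth → Hale → Orton: 9+5+1+2 = 17
Pirton → Marden → Hale → Orton: 8+5+2 = 15
Cheapest is Pirton → Garth → Hale → Orton at 12 mi.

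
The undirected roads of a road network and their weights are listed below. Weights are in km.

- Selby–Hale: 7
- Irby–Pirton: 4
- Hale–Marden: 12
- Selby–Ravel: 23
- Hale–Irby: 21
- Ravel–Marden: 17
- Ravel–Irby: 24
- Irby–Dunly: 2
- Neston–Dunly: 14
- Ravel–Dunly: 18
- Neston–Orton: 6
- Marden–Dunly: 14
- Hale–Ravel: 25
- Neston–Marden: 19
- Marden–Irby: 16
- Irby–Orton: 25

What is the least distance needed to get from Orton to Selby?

Enumerating some paths:
Orton–Neston–Dunly–Irby–Hale–Selby: 6+14+2+21+7 = 50
Orton–Neston–Marden–Hale–Selby: 6+19+12+7 = 44
The minimum is 44 km via Orton–Neston–Marden–Hale–Selby.

44 km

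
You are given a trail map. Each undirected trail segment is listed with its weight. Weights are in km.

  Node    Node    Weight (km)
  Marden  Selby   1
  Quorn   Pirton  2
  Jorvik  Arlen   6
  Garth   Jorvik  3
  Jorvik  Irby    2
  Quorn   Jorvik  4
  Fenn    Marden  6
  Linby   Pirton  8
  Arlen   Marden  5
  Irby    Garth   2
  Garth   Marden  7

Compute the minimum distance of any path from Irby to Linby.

Enumerating some paths:
Irby–Garth–Jorvik–Quorn–Pirton–Linby: 2+3+4+2+8 = 19
Irby–Jorvik–Quorn–Pirton–Linby: 2+4+2+8 = 16
Cheapest is Irby–Jorvik–Quorn–Pirton–Linby at 16 km.

16 km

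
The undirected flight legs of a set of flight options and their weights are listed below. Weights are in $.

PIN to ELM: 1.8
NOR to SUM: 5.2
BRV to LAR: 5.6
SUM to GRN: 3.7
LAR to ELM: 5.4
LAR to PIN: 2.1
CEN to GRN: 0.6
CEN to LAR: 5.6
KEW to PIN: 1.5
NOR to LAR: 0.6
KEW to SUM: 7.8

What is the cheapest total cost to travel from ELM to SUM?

$9.7

Enumerating some paths:
ELM - PIN - KEW - SUM: 1.8+1.5+7.8 = 11.1
ELM - PIN - LAR - NOR - SUM: 1.8+2.1+0.6+5.2 = 9.7
ELM - LAR - NOR - SUM: 5.4+0.6+5.2 = 11.2
Cheapest is ELM - PIN - LAR - NOR - SUM at $9.7.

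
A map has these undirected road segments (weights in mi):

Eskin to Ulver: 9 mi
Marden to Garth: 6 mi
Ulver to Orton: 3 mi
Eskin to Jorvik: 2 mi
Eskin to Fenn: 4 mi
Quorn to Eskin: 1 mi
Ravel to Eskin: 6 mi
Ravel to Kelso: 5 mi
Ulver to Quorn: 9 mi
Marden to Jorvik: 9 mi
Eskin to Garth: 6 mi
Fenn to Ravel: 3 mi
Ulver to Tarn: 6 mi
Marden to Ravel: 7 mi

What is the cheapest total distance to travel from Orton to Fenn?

16 mi

Compare a few routes:
Orton - Ulver - Eskin - Fenn: 3+9+4 = 16
Orton - Ulver - Quorn - Eskin - Fenn: 3+9+1+4 = 17
The minimum is 16 mi via Orton - Ulver - Eskin - Fenn.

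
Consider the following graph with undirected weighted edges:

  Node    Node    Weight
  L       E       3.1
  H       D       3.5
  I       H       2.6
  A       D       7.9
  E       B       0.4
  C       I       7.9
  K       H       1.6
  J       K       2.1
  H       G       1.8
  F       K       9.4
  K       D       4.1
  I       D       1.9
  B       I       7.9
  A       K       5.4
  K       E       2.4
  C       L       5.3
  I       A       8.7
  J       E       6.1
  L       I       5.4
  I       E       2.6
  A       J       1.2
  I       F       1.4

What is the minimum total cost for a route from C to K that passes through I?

12.1

Best C to I: C–I costing 7.9
Shortest I→K: I–H–K = 4.2
Total via I: 7.9 + 4.2 = 12.1.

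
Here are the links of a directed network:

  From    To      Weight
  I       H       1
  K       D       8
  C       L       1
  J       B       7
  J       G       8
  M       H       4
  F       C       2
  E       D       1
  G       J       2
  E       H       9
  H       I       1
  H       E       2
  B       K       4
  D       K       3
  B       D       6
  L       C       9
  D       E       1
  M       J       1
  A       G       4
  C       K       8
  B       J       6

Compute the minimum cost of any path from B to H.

Compare a few routes:
B - K - D - E - H: 4+8+1+9 = 22
B - D - E - H: 6+1+9 = 16
The minimum is 16 via B - D - E - H.

16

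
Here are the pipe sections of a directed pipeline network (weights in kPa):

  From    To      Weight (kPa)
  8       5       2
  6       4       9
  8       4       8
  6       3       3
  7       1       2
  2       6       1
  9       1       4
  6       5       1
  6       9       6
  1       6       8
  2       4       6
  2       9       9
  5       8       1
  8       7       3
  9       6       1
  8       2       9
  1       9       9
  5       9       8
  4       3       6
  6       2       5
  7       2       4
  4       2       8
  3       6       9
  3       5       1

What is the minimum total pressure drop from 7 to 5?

6 kPa

Enumerating some paths:
7 - 2 - 6 - 3 - 5: 4+1+3+1 = 9
7 - 2 - 6 - 5: 4+1+1 = 6
Cheapest is 7 - 2 - 6 - 5 at 6 kPa.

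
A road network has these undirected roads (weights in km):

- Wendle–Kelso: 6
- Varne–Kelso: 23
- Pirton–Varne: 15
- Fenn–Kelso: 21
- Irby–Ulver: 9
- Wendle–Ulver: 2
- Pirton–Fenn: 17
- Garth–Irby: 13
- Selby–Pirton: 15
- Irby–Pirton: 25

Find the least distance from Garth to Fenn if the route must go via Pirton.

55 km

Shortest Garth→Pirton: Garth–Irby–Pirton = 38
Shortest Pirton→Fenn: Pirton–Fenn = 17
Total via Pirton: 38 + 17 = 55 km.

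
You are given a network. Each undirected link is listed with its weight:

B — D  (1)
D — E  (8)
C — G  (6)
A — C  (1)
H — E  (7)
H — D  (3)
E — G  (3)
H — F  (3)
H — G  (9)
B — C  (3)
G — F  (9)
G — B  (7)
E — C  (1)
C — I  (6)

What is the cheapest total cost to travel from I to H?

13

Settle nodes by increasing distance from I:
I: 0
C: 6  (via I)
A: 7  (via C)
E: 7  (via C)
B: 9  (via C)
D: 10  (via B)
G: 10  (via E)
H: 13  (via D)
Shortest route: I → C → B → D → H = 13.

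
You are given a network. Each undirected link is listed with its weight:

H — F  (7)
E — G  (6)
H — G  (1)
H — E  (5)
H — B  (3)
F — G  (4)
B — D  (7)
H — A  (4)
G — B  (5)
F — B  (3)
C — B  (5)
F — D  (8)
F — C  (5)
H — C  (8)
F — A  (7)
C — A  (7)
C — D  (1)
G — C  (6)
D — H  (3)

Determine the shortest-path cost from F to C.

Enumerating some paths:
F–C: 5 = 5
F–B–C: 3+5 = 8
The minimum is 5 via F–C.

5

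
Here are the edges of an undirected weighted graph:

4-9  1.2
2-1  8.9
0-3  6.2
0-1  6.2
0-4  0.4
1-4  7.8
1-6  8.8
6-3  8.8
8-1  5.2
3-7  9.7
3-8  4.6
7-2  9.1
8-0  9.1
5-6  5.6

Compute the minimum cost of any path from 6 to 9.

16.6

Candidate routes:
6–1–4–9: 8.8+7.8+1.2 = 17.8
6–1–0–4–9: 8.8+6.2+0.4+1.2 = 16.6
6–3–8–0–4–9: 8.8+4.6+9.1+0.4+1.2 = 24.1
6–1–8–0–4–9: 8.8+5.2+9.1+0.4+1.2 = 24.7
Cheapest is 6–1–0–4–9 at 16.6.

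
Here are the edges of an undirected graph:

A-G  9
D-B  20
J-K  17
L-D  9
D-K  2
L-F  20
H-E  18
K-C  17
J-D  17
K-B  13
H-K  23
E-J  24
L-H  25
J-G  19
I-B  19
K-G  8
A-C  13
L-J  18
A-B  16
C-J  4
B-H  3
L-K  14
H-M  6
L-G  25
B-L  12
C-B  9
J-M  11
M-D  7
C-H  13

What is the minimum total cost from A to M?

25

Shortest distances from A:
A: 0
G: 9  (via A)
C: 13  (via A)
B: 16  (via A)
J: 17  (via C)
K: 17  (via G)
D: 19  (via K)
H: 19  (via B)
M: 25  (via H)
Shortest route: A–B–H–M = 25.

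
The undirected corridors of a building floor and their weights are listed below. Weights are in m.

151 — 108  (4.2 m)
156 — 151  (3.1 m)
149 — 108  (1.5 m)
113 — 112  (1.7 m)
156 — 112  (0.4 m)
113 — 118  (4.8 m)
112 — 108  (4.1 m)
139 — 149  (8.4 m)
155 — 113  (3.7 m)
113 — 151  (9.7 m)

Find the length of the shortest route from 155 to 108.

Compare a few routes:
155 → 113 → 112 → 156 → 151 → 108: 3.7+1.7+0.4+3.1+4.2 = 13.1
155 → 113 → 151 → 156 → 112 → 108: 3.7+9.7+3.1+0.4+4.1 = 21
155 → 113 → 151 → 108: 3.7+9.7+4.2 = 17.6
155 → 113 → 112 → 108: 3.7+1.7+4.1 = 9.5
The minimum is 9.5 m via 155 → 113 → 112 → 108.

9.5 m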